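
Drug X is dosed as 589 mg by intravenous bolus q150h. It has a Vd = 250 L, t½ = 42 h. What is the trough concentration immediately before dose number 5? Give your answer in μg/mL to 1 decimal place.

0.2 μg/mL

f = (1/2)^(τ/t½) = (1/2)^(150/42) ≈ 0.0841.
C₀ = D/Vd = 589/250 ≈ 2.356 μg/mL.
Before the 5th dose, 4 doses have been given. Superposition: Cmin = C₀·(f + f² + … + f^4).
≈ 2.356 × (0.0841 + 0.0071 + 0.0006 + 0.0001) ≈ 2.356 × 0.0919 ≈ 0.217 μg/mL.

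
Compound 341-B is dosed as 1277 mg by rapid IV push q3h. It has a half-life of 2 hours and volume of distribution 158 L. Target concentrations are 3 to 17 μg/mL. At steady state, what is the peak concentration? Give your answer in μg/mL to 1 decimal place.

12.5 μg/mL

k = ln2/t½ = ln2/2 ≈ 0.346574 h⁻¹; fraction remaining f = e^(−kτ) = e^(−0.346574×3) ≈ 0.3536.
At steady state, accumulation factor R = 1/(1 − e^(−kτ)) ≈ 1.5470.
Each bolus raises the concentration by D/Vd = 1277/158 ≈ 8.082 μg/mL.
Steady-state peak Cmax,ss = C₀·R ≈ 8.082 × 1.5470 ≈ 12.503 μg/mL.
Peak 12.5 μg/mL vs MTC 17 μg/mL: below toxic threshold.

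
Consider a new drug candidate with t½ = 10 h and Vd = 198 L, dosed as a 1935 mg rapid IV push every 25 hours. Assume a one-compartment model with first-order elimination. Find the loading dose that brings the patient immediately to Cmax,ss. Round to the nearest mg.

f = (1/2)^(25/10) ≈ 0.176777; accumulation ratio R = 1/(1−f) ≈ 1.21474.
Loading dose to hit Cmax,ss on first dose: D_load = D_maint·R ≈ 1935 × 1.21474 ≈ 2350.52 mg.

2351 mg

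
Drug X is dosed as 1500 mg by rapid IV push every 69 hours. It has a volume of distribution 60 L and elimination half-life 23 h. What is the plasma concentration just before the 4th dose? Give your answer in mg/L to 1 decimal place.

3.6 mg/L

f = (1/2)^(τ/t½) = (1/2)^(69/23) ≈ 0.1250.
C₀ = D/Vd = 1500/60 ≈ 25.000 mg/L.
Before the 4th dose, 3 doses have been given. Superposition: Cmin = C₀·(f + f² + … + f^3).
≈ 25.000 × (0.1250 + 0.0156 + 0.0020) ≈ 25.000 × 0.1426 ≈ 3.565 mg/L.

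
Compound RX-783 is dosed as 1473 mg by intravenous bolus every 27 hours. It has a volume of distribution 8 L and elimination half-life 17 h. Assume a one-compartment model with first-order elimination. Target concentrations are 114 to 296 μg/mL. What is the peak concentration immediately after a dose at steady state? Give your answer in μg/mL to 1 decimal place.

275.9 μg/mL

Over one 27-h interval, 27/17 ≈ 1.5882 half-lives elapse, leaving f ≈ 0.3326 of each dose.
Accumulation ratio R = 1/(1 − f) ≈ 1/0.6674 ≈ 1.4984.
Each bolus raises the concentration by D/Vd = 1473/8 ≈ 184.125 μg/mL.
Steady-state peak Cmax,ss = C₀·R ≈ 184.125 × 1.4984 ≈ 275.893 μg/mL.
Peak 275.9 μg/mL vs MTC 296 μg/mL: below toxic threshold.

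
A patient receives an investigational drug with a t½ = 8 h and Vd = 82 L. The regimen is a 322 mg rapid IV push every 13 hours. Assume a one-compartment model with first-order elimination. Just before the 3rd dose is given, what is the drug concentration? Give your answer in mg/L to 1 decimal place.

f = (1/2)^(τ/t½) = (1/2)^(13/8) ≈ 0.3242.
C₀ = D/Vd = 322/82 ≈ 3.927 mg/L.
Before the 3rd dose, 2 doses have been given. Superposition: Cmin = C₀·(f + f²).
≈ 3.927 × (0.3242 + 0.1051) ≈ 3.927 × 0.4293 ≈ 1.686 mg/L.

1.7 mg/L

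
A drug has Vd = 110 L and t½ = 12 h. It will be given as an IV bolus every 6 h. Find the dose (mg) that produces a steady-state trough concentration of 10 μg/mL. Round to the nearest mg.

τ/t½ = 6/12 ≈ 0.5, so f = (1/2)^(6/12) ≈ 0.707107.
Cmin,ss = (D/Vd)·f/(1−f), so D = Cmin,ss·Vd·(1−f)/f.
D = 10 × 110 × (1−f)/f ≈ 10 × 110 × 0.41421 ≈ 455.63 mg.

456 mg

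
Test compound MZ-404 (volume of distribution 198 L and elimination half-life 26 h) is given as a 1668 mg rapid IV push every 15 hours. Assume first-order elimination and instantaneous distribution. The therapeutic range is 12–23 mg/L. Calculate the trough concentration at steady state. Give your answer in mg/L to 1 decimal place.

Over one 15-h interval, 15/26 ≈ 0.57692 half-lives elapse, leaving f ≈ 0.6704 of each dose.
At steady state, accumulation factor R = 1/(1 − e^(−kτ)) ≈ 3.0340.
Each bolus raises the concentration by D/Vd = 1668/198 ≈ 8.424 mg/L.
Cmax,ss = C₀/(1 − f) ≈ 8.424/0.3296 ≈ 25.558 mg/L.
Steady-state trough Cmin,ss = Cmax,ss·f ≈ 25.558 × 0.6704 ≈ 17.134 mg/L.
Trough 17.1 mg/L vs MEC 12 mg/L: adequate.

17.1 mg/L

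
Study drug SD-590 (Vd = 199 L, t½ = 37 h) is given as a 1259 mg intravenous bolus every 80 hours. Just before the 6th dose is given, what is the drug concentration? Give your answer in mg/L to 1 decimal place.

1.8 mg/L

f = (1/2)^(τ/t½) = (1/2)^(80/37) ≈ 0.2234.
C₀ = D/Vd = 1259/199 ≈ 6.327 mg/L.
Before the 6th dose, 5 doses have been given. Superposition: Cmin = C₀·(f + f² + … + f^5).
≈ 6.327 × (0.2234 + 0.0499 + 0.0111 + 0.0025 + 0.0006) ≈ 6.327 × 0.2875 ≈ 1.819 mg/L.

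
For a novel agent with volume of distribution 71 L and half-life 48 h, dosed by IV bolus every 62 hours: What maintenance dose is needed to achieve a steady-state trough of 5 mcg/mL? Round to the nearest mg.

τ/t½ = 62/48 ≈ 1.2917, so f = (1/2)^(62/48) ≈ 0.408479.
Cmin,ss = (D/Vd)·f/(1−f), so D = Cmin,ss·Vd·(1−f)/f.
D = 5 × 71 × (1−f)/f ≈ 5 × 71 × 1.44811 ≈ 514.08 mg.

514 mg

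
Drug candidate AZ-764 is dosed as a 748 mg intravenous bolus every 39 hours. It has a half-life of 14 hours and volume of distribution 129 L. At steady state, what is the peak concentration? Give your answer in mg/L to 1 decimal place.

k = ln2/t½ = ln2/14 ≈ 0.049511 h⁻¹; fraction remaining f = e^(−kτ) = e^(−0.049511×39) ≈ 0.1450.
At steady state, accumulation factor R = 1/(1 − e^(−kτ)) ≈ 1.1696.
Each bolus raises the concentration by D/Vd = 748/129 ≈ 5.798 mg/L.
Cmax,ss = C₀/(1 − f) ≈ 5.798/0.8550 ≈ 6.781 mg/L.

6.8 mg/L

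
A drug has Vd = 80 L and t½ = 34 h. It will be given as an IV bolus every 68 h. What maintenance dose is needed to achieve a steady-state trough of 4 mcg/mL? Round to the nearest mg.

τ/t½ = 68/34 ≈ 2, so f = (1/2)^(68/34) ≈ 0.250000.
Cmin,ss = (D/Vd)·f/(1−f), so D = Cmin,ss·Vd·(1−f)/f.
D = 4 × 80 × (1−f)/f ≈ 4 × 80 × 3.00000 ≈ 960.00 mg.

960 mg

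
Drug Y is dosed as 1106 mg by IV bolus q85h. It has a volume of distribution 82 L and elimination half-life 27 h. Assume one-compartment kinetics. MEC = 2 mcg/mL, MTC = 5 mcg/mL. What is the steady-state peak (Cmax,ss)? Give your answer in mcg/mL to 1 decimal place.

15.2 mcg/mL

Over one 85-h interval, 85/27 ≈ 3.1481 half-lives elapse, leaving f ≈ 0.1128 of each dose.
At steady state, accumulation factor R = 1/(1 − e^(−kτ)) ≈ 1.1271.
Each bolus raises the concentration by D/Vd = 1106/82 ≈ 13.488 mcg/mL.
Steady-state peak Cmax,ss = C₀·R ≈ 13.488 × 1.1271 ≈ 15.202 mcg/mL.
Peak 15.2 mcg/mL vs MTC 5 mcg/mL: exceeds toxic threshold.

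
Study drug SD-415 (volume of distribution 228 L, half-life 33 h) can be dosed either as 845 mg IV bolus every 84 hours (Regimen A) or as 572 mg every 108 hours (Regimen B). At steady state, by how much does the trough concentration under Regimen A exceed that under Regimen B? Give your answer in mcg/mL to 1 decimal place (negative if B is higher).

0.5 mcg/mL

Regimen A: f = (1/2)^(84/33) ≈ 0.1713; Cmin,ss = (845/228)·f/(1−f) ≈ 0.766 mcg/mL.
Regimen B: f = (1/2)^(108/33) ≈ 0.1035; Cmin,ss = (572/228)·f/(1−f) ≈ 0.290 mcg/mL.
Difference ≈ 0.766 − 0.290 ≈ 0.476 mcg/mL.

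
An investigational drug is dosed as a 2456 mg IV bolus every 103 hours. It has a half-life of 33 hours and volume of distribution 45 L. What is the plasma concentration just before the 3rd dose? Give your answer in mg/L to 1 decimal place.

7.0 mg/L

f = (1/2)^(τ/t½) = (1/2)^(103/33) ≈ 0.1149.
C₀ = D/Vd = 2456/45 ≈ 54.578 mg/L.
Before the 3rd dose, 2 doses have been given. Superposition: Cmin = C₀·(f + f²).
≈ 54.578 × (0.1149 + 0.0132) ≈ 54.578 × 0.1281 ≈ 6.991 mg/L.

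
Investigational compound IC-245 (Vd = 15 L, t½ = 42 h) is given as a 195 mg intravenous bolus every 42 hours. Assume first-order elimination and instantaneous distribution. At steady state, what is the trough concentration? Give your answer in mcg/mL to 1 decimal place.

The dosing interval is 1 half-life, so f = 2^(−1) = 0.5.
Accumulation ratio R = 1/(1 − f) = 1/0.5 = 2/1.
Single-dose peak C₀ = D/Vd = 195/15 = 13 mcg/mL.
Steady-state peak Cmax,ss = C₀·R = 13 × 2/1 ≈ 26.000 mcg/mL.
Steady-state trough Cmin,ss = Cmax,ss·f ≈ 26.000 × 0.5 ≈ 13.000 mcg/mL.

13.0 mcg/mL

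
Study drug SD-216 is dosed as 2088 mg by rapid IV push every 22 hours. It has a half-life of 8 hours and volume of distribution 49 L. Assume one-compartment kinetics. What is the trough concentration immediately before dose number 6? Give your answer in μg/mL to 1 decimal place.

7.4 μg/mL

f = (1/2)^(τ/t½) = (1/2)^(22/8) ≈ 0.1487.
C₀ = D/Vd = 2088/49 ≈ 42.612 μg/mL.
Before the 6th dose, 5 doses have been given. Superposition: Cmin = C₀·(f + f² + … + f^5).
≈ 42.612 × (0.1487 + 0.0221 + 0.0033 + 0.0005 + 0.0001) ≈ 42.612 × 0.1747 ≈ 7.444 μg/mL.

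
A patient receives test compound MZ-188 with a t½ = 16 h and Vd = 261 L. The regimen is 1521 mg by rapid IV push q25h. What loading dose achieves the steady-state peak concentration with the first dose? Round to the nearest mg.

f = (1/2)^(25/16) ≈ 0.338564; accumulation ratio R = 1/(1−f) ≈ 1.51186.
Loading dose to hit Cmax,ss on first dose: D_load = D_maint·R ≈ 1521 × 1.51186 ≈ 2299.54 mg.

2300 mg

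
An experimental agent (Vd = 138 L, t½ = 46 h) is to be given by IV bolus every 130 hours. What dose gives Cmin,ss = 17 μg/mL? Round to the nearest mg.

τ/t½ = 130/46 ≈ 2.8261, so f = (1/2)^(130/46) ≈ 0.141014.
Cmin,ss = (D/Vd)·f/(1−f), so D = Cmin,ss·Vd·(1−f)/f.
D = 17 × 138 × (1−f)/f ≈ 17 × 138 × 6.09149 ≈ 14290.64 mg.

14291 mg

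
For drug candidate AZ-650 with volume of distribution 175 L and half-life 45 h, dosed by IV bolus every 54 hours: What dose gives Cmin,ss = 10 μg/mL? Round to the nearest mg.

τ/t½ = 54/45 ≈ 1.2, so f = (1/2)^(54/45) ≈ 0.435275.
Cmin,ss = (D/Vd)·f/(1−f), so D = Cmin,ss·Vd·(1−f)/f.
D = 10 × 175 × (1−f)/f ≈ 10 × 175 × 1.29740 ≈ 2270.45 mg.

2270 mg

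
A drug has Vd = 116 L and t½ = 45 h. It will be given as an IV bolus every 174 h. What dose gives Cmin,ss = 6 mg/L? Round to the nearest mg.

τ/t½ = 174/45 ≈ 3.8667, so f = (1/2)^(174/45) ≈ 0.068552.
Cmin,ss = (D/Vd)·f/(1−f), so D = Cmin,ss·Vd·(1−f)/f.
D = 6 × 116 × (1−f)/f ≈ 6 × 116 × 13.58747 ≈ 9456.88 mg.

9457 mg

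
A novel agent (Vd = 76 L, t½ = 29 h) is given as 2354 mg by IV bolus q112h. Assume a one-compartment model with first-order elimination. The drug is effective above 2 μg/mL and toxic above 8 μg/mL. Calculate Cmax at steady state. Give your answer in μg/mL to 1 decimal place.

Over one 112-h interval, 112/29 ≈ 3.8621 half-lives elapse, leaving f ≈ 0.0688 of each dose.
Accumulation ratio R = 1/(1 − f) ≈ 1/0.9312 ≈ 1.0739.
Each bolus raises the concentration by D/Vd = 2354/76 ≈ 30.974 μg/mL.
Cmax,ss = C₀/(1 − f) ≈ 30.974/0.9312 ≈ 33.262 μg/mL.
Peak 33.3 μg/mL vs MTC 8 μg/mL: exceeds toxic threshold.

33.3 μg/mL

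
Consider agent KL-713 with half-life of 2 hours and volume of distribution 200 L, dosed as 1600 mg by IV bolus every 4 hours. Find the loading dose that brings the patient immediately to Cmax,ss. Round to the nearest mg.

2133 mg

f = (1/2)^(4/2) ≈ 0.250000; accumulation ratio R = 1/(1−f) ≈ 1.33333.
Loading dose to hit Cmax,ss on first dose: D_load = D_maint·R ≈ 1600 × 1.33333 ≈ 2133.33 mg.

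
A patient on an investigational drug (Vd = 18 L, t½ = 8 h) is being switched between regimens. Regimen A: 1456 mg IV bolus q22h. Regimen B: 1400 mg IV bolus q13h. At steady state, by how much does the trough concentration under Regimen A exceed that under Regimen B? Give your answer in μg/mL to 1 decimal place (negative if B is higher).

-23.2 μg/mL

Regimen A: f = (1/2)^(22/8) ≈ 0.1487; Cmin,ss = (1456/18)·f/(1−f) ≈ 14.129 μg/mL.
Regimen B: f = (1/2)^(13/8) ≈ 0.3242; Cmin,ss = (1400/18)·f/(1−f) ≈ 37.312 μg/mL.
Difference ≈ 14.129 − 37.312 ≈ -23.183 μg/mL.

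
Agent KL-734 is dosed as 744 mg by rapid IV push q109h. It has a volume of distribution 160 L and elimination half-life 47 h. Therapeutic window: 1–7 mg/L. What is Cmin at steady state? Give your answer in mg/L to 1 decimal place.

k = ln2/t½ = ln2/47 ≈ 0.014748 h⁻¹; fraction remaining f = e^(−kτ) = e^(−0.014748×109) ≈ 0.2004.
Accumulation ratio R = 1/(1 − f) ≈ 1/0.7996 ≈ 1.2506.
Each bolus raises the concentration by D/Vd = 744/160 ≈ 4.650 mg/L.
Steady-state peak Cmax,ss = C₀·R ≈ 4.650 × 1.2506 ≈ 5.815 mg/L.
One interval later, Cmin,ss = Cmax,ss·e^(−kτ) ≈ 5.815 × 0.2004 ≈ 1.165 mg/L.
Trough 1.2 mg/L vs MEC 1 mg/L: adequate.

1.2 mg/L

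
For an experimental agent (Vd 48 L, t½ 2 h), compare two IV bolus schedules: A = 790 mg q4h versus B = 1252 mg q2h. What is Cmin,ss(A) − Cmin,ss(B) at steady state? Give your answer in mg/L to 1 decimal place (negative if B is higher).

-20.6 mg/L

Regimen A: f = (1/2)^(4/2) ≈ 0.2500; Cmin,ss = (790/48)·f/(1−f) ≈ 5.486 mg/L.
Regimen B: f = (1/2)^(2/2) ≈ 0.5000; Cmin,ss = (1252/48)·f/(1−f) ≈ 26.083 mg/L.
Difference ≈ 5.486 − 26.083 ≈ -20.597 mg/L.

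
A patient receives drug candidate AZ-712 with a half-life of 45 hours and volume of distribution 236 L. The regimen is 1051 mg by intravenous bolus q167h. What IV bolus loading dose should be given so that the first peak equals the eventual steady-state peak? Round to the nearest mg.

f = (1/2)^(167/45) ≈ 0.076356; accumulation ratio R = 1/(1−f) ≈ 1.08267.
Loading dose to hit Cmax,ss on first dose: D_load = D_maint·R ≈ 1051 × 1.08267 ≈ 1137.89 mg.

1138 mg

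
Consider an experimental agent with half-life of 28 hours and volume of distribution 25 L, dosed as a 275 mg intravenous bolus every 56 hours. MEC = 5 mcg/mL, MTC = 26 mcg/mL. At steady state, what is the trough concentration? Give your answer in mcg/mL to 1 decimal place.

τ = 56 h = 2 half-lives, so f = (1/2)^2 = 0.25.
Accumulation ratio R = 1/(1 − f) = 1/0.75 = 4/3.
Single-dose peak C₀ = D/Vd = 275/25 = 11 mcg/mL.
Steady-state peak Cmax,ss = C₀·R = 11 × 4/3 ≈ 14.667 mcg/mL.
Steady-state trough Cmin,ss = Cmax,ss·f ≈ 14.667 × 0.25 ≈ 3.667 mcg/mL.
Trough 3.7 mcg/mL vs MEC 5 mcg/mL: subtherapeutic.

3.7 mcg/mL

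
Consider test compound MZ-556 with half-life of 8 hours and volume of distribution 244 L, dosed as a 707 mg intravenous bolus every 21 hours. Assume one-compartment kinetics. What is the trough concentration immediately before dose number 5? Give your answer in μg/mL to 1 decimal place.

f = (1/2)^(τ/t½) = (1/2)^(21/8) ≈ 0.1621.
C₀ = D/Vd = 707/244 ≈ 2.898 μg/mL.
Before the 5th dose, 4 doses have been given. Superposition: Cmin = C₀·(f + f² + … + f^4).
≈ 2.898 × (0.1621 + 0.0263 + 0.0043 + 0.0007) ≈ 2.898 × 0.1934 ≈ 0.560 μg/mL.

0.6 μg/mL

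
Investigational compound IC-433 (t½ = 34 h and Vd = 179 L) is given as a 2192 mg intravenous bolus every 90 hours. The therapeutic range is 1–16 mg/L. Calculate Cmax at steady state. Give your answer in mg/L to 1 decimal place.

14.6 mg/L

k = ln2/t½ = ln2/34 ≈ 0.020387 h⁻¹; fraction remaining f = e^(−kτ) = e^(−0.020387×90) ≈ 0.1596.
Accumulation ratio R = 1/(1 − f) ≈ 1/0.8404 ≈ 1.1899.
Each bolus raises the concentration by D/Vd = 2192/179 ≈ 12.246 mg/L.
Cmax,ss = C₀/(1 − f) ≈ 12.246/0.8404 ≈ 14.572 mg/L.
Peak 14.6 mg/L vs MTC 16 mg/L: below toxic threshold.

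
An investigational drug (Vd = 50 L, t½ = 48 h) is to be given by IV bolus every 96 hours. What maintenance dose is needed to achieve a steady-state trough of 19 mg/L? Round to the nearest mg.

τ/t½ = 96/48 ≈ 2, so f = (1/2)^(96/48) ≈ 0.250000.
Cmin,ss = (D/Vd)·f/(1−f), so D = Cmin,ss·Vd·(1−f)/f.
D = 19 × 50 × (1−f)/f ≈ 19 × 50 × 3.00000 ≈ 2850.00 mg.

2850 mg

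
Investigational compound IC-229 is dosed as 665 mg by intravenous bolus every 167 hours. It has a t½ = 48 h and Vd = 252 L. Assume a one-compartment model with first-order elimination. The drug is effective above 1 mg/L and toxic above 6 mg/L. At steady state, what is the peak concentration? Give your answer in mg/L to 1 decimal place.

k = ln2/t½ = ln2/48 ≈ 0.014441 h⁻¹; fraction remaining f = e^(−kτ) = e^(−0.014441×167) ≈ 0.0897.
At steady state, accumulation factor R = 1/(1 − e^(−kτ)) ≈ 1.0985.
Single-dose peak C₀ = D/Vd = 665/252 ≈ 2.639 mg/L.
Steady-state peak Cmax,ss = C₀·R ≈ 2.639 × 1.0985 ≈ 2.899 mg/L.
Peak 2.9 mg/L vs MTC 6 mg/L: below toxic threshold.

2.9 mg/L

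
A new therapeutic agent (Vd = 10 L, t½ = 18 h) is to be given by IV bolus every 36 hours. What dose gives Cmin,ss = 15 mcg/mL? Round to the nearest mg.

450 mg

τ/t½ = 36/18 ≈ 2, so f = (1/2)^(36/18) ≈ 0.250000.
Cmin,ss = (D/Vd)·f/(1−f), so D = Cmin,ss·Vd·(1−f)/f.
D = 15 × 10 × (1−f)/f ≈ 15 × 10 × 3.00000 ≈ 450.00 mg.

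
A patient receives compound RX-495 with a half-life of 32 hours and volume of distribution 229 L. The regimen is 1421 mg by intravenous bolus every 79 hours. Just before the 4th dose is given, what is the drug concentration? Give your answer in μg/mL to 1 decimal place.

1.4 μg/mL

f = (1/2)^(τ/t½) = (1/2)^(79/32) ≈ 0.1806.
C₀ = D/Vd = 1421/229 ≈ 6.205 μg/mL.
Before the 4th dose, 3 doses have been given. Superposition: Cmin = C₀·(f + f² + … + f^3).
≈ 6.205 × (0.1806 + 0.0326 + 0.0059) ≈ 6.205 × 0.2191 ≈ 1.360 μg/mL.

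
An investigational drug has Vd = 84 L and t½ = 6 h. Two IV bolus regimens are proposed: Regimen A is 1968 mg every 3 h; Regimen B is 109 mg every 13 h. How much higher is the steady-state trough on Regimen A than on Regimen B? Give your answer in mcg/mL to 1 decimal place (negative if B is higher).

56.2 mcg/mL

Regimen A: f = (1/2)^(3/6) ≈ 0.7071; Cmin,ss = (1968/84)·f/(1−f) ≈ 56.560 mcg/mL.
Regimen B: f = (1/2)^(13/6) ≈ 0.2227; Cmin,ss = (109/84)·f/(1−f) ≈ 0.372 mcg/mL.
Difference ≈ 56.560 − 0.372 ≈ 56.188 mcg/mL.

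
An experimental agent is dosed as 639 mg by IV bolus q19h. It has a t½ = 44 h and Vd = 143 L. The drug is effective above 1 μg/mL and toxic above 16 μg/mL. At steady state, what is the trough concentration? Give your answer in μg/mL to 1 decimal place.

12.8 μg/mL

τ/t½ = 19/44 ≈ 0.43182, so fraction remaining f = (1/2)^(19/44) ≈ 0.7413.
At steady state, accumulation factor R = 1/(1 − e^(−kτ)) ≈ 3.8655.
Single-dose peak C₀ = D/Vd = 639/143 ≈ 4.469 μg/mL.
Steady-state peak Cmax,ss = C₀·R ≈ 4.469 × 3.8655 ≈ 17.275 μg/mL.
Steady-state trough Cmin,ss = Cmax,ss·f ≈ 17.275 × 0.7413 ≈ 12.806 μg/mL.
Trough 12.8 μg/mL vs MEC 1 μg/mL: adequate.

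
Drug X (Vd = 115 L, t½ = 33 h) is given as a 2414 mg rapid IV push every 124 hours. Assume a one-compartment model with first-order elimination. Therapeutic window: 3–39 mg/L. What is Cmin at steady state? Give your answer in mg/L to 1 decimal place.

k = ln2/t½ = ln2/33 ≈ 0.021004 h⁻¹; fraction remaining f = e^(−kτ) = e^(−0.021004×124) ≈ 0.0739.
Single-dose peak C₀ = D/Vd = 2414/115 ≈ 20.991 mg/L.
Steady-state trough Cmin,ss = C₀·f/(1−f) ≈ 20.991 × 0.0739/0.9261 ≈ 1.675 mg/L.
Trough 1.7 mg/L vs MEC 3 mg/L: subtherapeutic.

1.7 mg/L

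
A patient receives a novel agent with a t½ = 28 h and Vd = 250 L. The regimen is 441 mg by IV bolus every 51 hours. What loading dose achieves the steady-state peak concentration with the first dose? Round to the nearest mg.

f = (1/2)^(51/28) ≈ 0.282941; accumulation ratio R = 1/(1−f) ≈ 1.39459.
Loading dose to hit Cmax,ss on first dose: D_load = D_maint·R ≈ 441 × 1.39459 ≈ 615.01 mg.

615 mg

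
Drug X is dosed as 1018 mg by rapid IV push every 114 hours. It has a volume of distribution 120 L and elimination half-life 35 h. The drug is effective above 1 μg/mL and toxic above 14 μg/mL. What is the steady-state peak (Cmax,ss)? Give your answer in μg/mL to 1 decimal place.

9.5 μg/mL

k = ln2/t½ = ln2/35 ≈ 0.019804 h⁻¹; fraction remaining f = e^(−kτ) = e^(−0.019804×114) ≈ 0.1046.
Accumulation ratio R = 1/(1 − f) ≈ 1/0.8954 ≈ 1.1168.
Single-dose peak C₀ = D/Vd = 1018/120 ≈ 8.483 μg/mL.
Steady-state peak Cmax,ss = C₀·R ≈ 8.483 × 1.1168 ≈ 9.474 μg/mL.
Peak 9.5 μg/mL vs MTC 14 μg/mL: below toxic threshold.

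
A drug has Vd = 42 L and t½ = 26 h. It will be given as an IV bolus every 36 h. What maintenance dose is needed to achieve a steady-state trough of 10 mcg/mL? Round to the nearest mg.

677 mg

τ/t½ = 36/26 ≈ 1.3846, so f = (1/2)^(36/26) ≈ 0.382992.
Cmin,ss = (D/Vd)·f/(1−f), so D = Cmin,ss·Vd·(1−f)/f.
D = 10 × 42 × (1−f)/f ≈ 10 × 42 × 1.61102 ≈ 676.63 mg.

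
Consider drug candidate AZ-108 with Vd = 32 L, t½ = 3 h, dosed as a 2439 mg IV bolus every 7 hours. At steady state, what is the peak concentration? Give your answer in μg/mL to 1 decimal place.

95.1 μg/mL

k = ln2/t½ = ln2/3 ≈ 0.231049 h⁻¹; fraction remaining f = e^(−kτ) = e^(−0.231049×7) ≈ 0.1984.
At steady state, accumulation factor R = 1/(1 − e^(−kτ)) ≈ 1.2475.
Each bolus raises the concentration by D/Vd = 2439/32 ≈ 76.219 μg/mL.
Steady-state peak Cmax,ss = C₀·R ≈ 76.219 × 1.2475 ≈ 95.083 μg/mL.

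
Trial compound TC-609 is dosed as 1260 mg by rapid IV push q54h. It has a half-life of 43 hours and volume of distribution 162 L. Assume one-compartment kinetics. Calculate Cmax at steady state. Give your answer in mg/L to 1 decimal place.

13.4 mg/L

τ/t½ = 54/43 ≈ 1.2558, so fraction remaining f = (1/2)^(54/43) ≈ 0.4188.
At steady state, accumulation factor R = 1/(1 − e^(−kτ)) ≈ 1.7206.
Each bolus raises the concentration by D/Vd = 1260/162 ≈ 7.778 mg/L.
Cmax,ss = C₀/(1 − f) ≈ 7.778/0.5812 ≈ 13.383 mg/L.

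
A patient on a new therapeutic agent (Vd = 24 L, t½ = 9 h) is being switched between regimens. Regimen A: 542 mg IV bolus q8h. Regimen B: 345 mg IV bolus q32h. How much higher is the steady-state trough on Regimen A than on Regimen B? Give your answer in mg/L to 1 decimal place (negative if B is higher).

Regimen A: f = (1/2)^(8/9) ≈ 0.5400; Cmin,ss = (542/24)·f/(1−f) ≈ 26.511 mg/L.
Regimen B: f = (1/2)^(32/9) ≈ 0.0850; Cmin,ss = (345/24)·f/(1−f) ≈ 1.335 mg/L.
Difference ≈ 26.511 − 1.335 ≈ 25.176 mg/L.

25.2 mg/L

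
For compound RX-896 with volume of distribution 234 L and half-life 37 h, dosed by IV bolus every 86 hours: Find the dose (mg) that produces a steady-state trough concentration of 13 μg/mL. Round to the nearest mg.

12193 mg

τ/t½ = 86/37 ≈ 2.3243, so f = (1/2)^(86/37) ≈ 0.199668.
Cmin,ss = (D/Vd)·f/(1−f), so D = Cmin,ss·Vd·(1−f)/f.
D = 13 × 234 × (1−f)/f ≈ 13 × 234 × 4.00831 ≈ 12193.28 mg.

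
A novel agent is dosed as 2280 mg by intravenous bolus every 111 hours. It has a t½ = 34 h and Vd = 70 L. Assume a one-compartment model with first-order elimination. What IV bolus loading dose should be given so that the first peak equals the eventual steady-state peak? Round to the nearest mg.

2545 mg

f = (1/2)^(111/34) ≈ 0.104046; accumulation ratio R = 1/(1−f) ≈ 1.11613.
Loading dose to hit Cmax,ss on first dose: D_load = D_maint·R ≈ 2280 × 1.11613 ≈ 2544.78 mg.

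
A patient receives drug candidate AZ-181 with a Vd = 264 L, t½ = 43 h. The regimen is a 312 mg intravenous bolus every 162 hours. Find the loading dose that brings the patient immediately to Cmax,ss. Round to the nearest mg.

f = (1/2)^(162/43) ≈ 0.073432; accumulation ratio R = 1/(1−f) ≈ 1.07925.
Loading dose to hit Cmax,ss on first dose: D_load = D_maint·R ≈ 312 × 1.07925 ≈ 336.73 mg.

337 mg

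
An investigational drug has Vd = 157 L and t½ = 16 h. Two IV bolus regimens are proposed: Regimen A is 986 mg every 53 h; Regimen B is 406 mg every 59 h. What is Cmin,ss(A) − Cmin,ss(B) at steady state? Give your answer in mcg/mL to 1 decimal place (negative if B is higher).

Regimen A: f = (1/2)^(53/16) ≈ 0.1007; Cmin,ss = (986/157)·f/(1−f) ≈ 0.703 mcg/mL.
Regimen B: f = (1/2)^(59/16) ≈ 0.0776; Cmin,ss = (406/157)·f/(1−f) ≈ 0.218 mcg/mL.
Difference ≈ 0.703 − 0.218 ≈ 0.485 mcg/mL.

0.5 mcg/mL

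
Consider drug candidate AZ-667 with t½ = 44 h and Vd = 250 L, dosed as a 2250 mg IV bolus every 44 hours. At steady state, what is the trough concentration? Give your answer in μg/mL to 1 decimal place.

The dosing interval is 1 half-life, so f = 2^(−1) = 0.5.
Accumulation ratio R = 1/(1 − f) = 1/0.5 = 2/1.
Single-dose peak C₀ = D/Vd = 2250/250 = 9 μg/mL.
Steady-state peak Cmax,ss = C₀·R = 9 × 2/1 ≈ 18.000 μg/mL.
Steady-state trough Cmin,ss = Cmax,ss·f ≈ 18.000 × 0.5 ≈ 9.000 μg/mL.

9.0 μg/mL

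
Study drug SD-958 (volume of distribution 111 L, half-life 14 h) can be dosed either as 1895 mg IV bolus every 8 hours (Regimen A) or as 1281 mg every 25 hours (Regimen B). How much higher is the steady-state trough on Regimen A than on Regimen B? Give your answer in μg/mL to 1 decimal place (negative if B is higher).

Regimen A: f = (1/2)^(8/14) ≈ 0.6730; Cmin,ss = (1895/111)·f/(1−f) ≈ 35.136 μg/mL.
Regimen B: f = (1/2)^(25/14) ≈ 0.2900; Cmin,ss = (1281/111)·f/(1−f) ≈ 4.714 μg/mL.
Difference ≈ 35.136 − 4.714 ≈ 30.422 μg/mL.

30.4 μg/mL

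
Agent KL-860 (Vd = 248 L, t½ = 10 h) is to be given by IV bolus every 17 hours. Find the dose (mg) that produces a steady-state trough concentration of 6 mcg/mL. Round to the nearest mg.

τ/t½ = 17/10 ≈ 1.7, so f = (1/2)^(17/10) ≈ 0.307786.
Cmin,ss = (D/Vd)·f/(1−f), so D = Cmin,ss·Vd·(1−f)/f.
D = 6 × 248 × (1−f)/f ≈ 6 × 248 × 2.24901 ≈ 3346.53 mg.

3347 mg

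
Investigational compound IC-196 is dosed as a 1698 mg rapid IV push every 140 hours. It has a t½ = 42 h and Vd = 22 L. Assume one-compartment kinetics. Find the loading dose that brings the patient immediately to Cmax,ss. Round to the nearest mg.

f = (1/2)^(140/42) ≈ 0.099213; accumulation ratio R = 1/(1−f) ≈ 1.11014.
Loading dose to hit Cmax,ss on first dose: D_load = D_maint·R ≈ 1698 × 1.11014 ≈ 1885.02 mg.

1885 mg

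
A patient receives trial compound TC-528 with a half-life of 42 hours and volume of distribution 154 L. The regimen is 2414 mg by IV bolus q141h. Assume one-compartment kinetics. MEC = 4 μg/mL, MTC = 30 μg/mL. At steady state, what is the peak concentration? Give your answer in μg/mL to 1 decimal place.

17.4 μg/mL

Over one 141-h interval, 141/42 ≈ 3.3571 half-lives elapse, leaving f ≈ 0.0976 of each dose.
At steady state, accumulation factor R = 1/(1 − e^(−kτ)) ≈ 1.1082.
Each bolus raises the concentration by D/Vd = 2414/154 ≈ 15.675 μg/mL.
Steady-state peak Cmax,ss = C₀·R ≈ 15.675 × 1.1082 ≈ 17.371 μg/mL.
Peak 17.4 μg/mL vs MTC 30 μg/mL: below toxic threshold.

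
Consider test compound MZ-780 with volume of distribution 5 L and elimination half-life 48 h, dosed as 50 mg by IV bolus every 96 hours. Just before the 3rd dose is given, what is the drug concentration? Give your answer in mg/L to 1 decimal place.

f = (1/2)^(τ/t½) = (1/2)^(96/48) ≈ 0.2500.
C₀ = D/Vd = 50/5 ≈ 10.000 mg/L.
Before the 3rd dose, 2 doses have been given. Superposition: Cmin = C₀·(f + f²).
≈ 10.000 × (0.2500 + 0.0625) ≈ 10.000 × 0.3125 ≈ 3.125 mg/L.

3.1 mg/L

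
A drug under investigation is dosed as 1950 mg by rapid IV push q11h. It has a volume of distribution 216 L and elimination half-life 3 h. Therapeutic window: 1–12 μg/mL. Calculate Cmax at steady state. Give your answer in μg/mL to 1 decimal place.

Over one 11-h interval, 11/3 ≈ 3.6667 half-lives elapse, leaving f ≈ 0.0787 of each dose.
Accumulation ratio R = 1/(1 − f) ≈ 1/0.9213 ≈ 1.0854.
Single-dose peak C₀ = D/Vd = 1950/216 ≈ 9.028 μg/mL.
Steady-state peak Cmax,ss = C₀·R ≈ 9.028 × 1.0854 ≈ 9.799 μg/mL.
Peak 9.8 μg/mL vs MTC 12 μg/mL: below toxic threshold.

9.8 μg/mL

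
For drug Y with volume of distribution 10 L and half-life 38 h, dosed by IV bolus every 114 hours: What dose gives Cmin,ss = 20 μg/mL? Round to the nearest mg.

1400 mg

τ/t½ = 114/38 ≈ 3, so f = (1/2)^(114/38) ≈ 0.125000.
Cmin,ss = (D/Vd)·f/(1−f), so D = Cmin,ss·Vd·(1−f)/f.
D = 20 × 10 × (1−f)/f ≈ 20 × 10 × 7.00000 ≈ 1400.00 mg.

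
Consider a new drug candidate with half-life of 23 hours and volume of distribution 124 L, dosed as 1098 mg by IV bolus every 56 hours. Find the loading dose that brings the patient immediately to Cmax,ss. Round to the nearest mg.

1347 mg

f = (1/2)^(56/23) ≈ 0.184951; accumulation ratio R = 1/(1−f) ≈ 1.22692.
Loading dose to hit Cmax,ss on first dose: D_load = D_maint·R ≈ 1098 × 1.22692 ≈ 1347.16 mg.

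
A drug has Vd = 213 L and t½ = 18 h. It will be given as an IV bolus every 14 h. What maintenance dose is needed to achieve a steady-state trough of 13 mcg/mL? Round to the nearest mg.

τ/t½ = 14/18 ≈ 0.77778, so f = (1/2)^(14/18) ≈ 0.583265.
Cmin,ss = (D/Vd)·f/(1−f), so D = Cmin,ss·Vd·(1−f)/f.
D = 13 × 213 × (1−f)/f ≈ 13 × 213 × 0.71449 ≈ 1978.42 mg.

1978 mg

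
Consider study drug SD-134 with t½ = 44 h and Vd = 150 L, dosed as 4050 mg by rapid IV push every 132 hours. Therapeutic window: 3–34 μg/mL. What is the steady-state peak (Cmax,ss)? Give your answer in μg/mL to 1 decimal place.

30.9 μg/mL

The dosing interval is 3 half-lives, so f = 2^(−3) = 0.125.
At steady state, R = 1/(1 − 0.125) = 8/7.
Single-dose peak C₀ = D/Vd = 4050/150 = 27 μg/mL.
Steady-state peak Cmax,ss = C₀·R = 27 × 8/7 ≈ 30.857 μg/mL.
Peak 30.9 μg/mL vs MTC 34 μg/mL: below toxic threshold.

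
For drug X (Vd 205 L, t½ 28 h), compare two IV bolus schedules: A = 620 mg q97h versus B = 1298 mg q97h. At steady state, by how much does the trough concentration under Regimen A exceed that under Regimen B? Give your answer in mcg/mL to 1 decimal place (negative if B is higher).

-0.3 mcg/mL

Regimen A: f = (1/2)^(97/28) ≈ 0.0906; Cmin,ss = (620/205)·f/(1−f) ≈ 0.301 mcg/mL.
Regimen B: f = (1/2)^(97/28) ≈ 0.0906; Cmin,ss = (1298/205)·f/(1−f) ≈ 0.631 mcg/mL.
Difference ≈ 0.301 − 0.631 ≈ -0.330 mcg/mL.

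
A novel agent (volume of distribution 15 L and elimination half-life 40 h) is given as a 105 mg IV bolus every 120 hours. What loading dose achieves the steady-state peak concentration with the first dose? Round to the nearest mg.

120 mg

f = (1/2)^(120/40) ≈ 0.125000; accumulation ratio R = 1/(1−f) ≈ 1.14286.
Loading dose to hit Cmax,ss on first dose: D_load = D_maint·R ≈ 105 × 1.14286 ≈ 120.00 mg.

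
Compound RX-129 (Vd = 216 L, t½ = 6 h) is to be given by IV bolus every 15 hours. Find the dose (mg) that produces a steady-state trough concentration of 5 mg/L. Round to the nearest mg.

τ/t½ = 15/6 ≈ 2.5, so f = (1/2)^(15/6) ≈ 0.176777.
Cmin,ss = (D/Vd)·f/(1−f), so D = Cmin,ss·Vd·(1−f)/f.
D = 5 × 216 × (1−f)/f ≈ 5 × 216 × 4.65684 ≈ 5029.39 mg.

5029 mg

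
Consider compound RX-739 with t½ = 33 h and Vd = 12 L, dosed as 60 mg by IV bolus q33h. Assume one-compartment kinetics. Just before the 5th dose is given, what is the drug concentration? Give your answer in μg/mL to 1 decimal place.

f = (1/2)^(τ/t½) = (1/2)^(33/33) ≈ 0.5000.
C₀ = D/Vd = 60/12 ≈ 5.000 μg/mL.
Before the 5th dose, 4 doses have been given. Superposition: Cmin = C₀·(f + f² + … + f^4).
≈ 5.000 × (0.5000 + 0.2500 + 0.1250 + 0.0625) ≈ 5.000 × 0.9375 ≈ 4.688 μg/mL.

4.7 μg/mL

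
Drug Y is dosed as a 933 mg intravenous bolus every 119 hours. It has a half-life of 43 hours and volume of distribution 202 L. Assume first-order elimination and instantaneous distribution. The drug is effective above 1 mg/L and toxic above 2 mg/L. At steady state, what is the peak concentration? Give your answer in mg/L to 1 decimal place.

5.4 mg/L

Over one 119-h interval, 119/43 ≈ 2.7674 half-lives elapse, leaving f ≈ 0.1469 of each dose.
At steady state, accumulation factor R = 1/(1 − e^(−kτ)) ≈ 1.1722.
Each bolus raises the concentration by D/Vd = 933/202 ≈ 4.619 mg/L.
Cmax,ss = C₀/(1 − f) ≈ 4.619/0.8531 ≈ 5.414 mg/L.
Peak 5.4 mg/L vs MTC 2 mg/L: exceeds toxic threshold.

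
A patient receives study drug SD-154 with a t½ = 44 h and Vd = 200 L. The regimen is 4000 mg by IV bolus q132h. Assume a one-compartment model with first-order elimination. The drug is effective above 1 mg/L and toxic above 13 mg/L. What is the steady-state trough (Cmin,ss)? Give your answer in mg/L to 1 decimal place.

τ = 132 h = 3 half-lives, so f = (1/2)^3 = 0.125.
Accumulation ratio R = 1/(1 − f) = 1/0.875 = 8/7.
Single-dose peak C₀ = D/Vd = 4000/200 = 20 mg/L.
Steady-state peak Cmax,ss = C₀·R = 20 × 8/7 ≈ 22.857 mg/L.
Steady-state trough Cmin,ss = Cmax,ss·f ≈ 22.857 × 0.125 ≈ 2.857 mg/L.
Trough 2.9 mg/L vs MEC 1 mg/L: adequate.

2.9 mg/L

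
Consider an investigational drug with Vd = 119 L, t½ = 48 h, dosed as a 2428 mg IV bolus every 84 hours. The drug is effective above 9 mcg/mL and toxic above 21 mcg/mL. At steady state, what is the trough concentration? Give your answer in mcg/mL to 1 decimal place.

Over one 84-h interval, 84/48 ≈ 1.75 half-lives elapse, leaving f ≈ 0.2973 of each dose.
Single-dose peak C₀ = D/Vd = 2428/119 ≈ 20.403 mcg/mL.
Steady-state trough Cmin,ss = C₀·f/(1−f) ≈ 20.403 × 0.2973/0.7027 ≈ 8.632 mcg/mL.
Trough 8.6 mcg/mL vs MEC 9 mcg/mL: subtherapeutic.

8.6 mcg/mL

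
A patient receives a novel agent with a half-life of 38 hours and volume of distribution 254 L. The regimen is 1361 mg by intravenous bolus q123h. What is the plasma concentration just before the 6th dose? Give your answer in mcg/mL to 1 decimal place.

0.6 mcg/mL

f = (1/2)^(τ/t½) = (1/2)^(123/38) ≈ 0.1061.
C₀ = D/Vd = 1361/254 ≈ 5.358 mcg/mL.
Before the 6th dose, 5 doses have been given. Superposition: Cmin = C₀·(f + f² + … + f^5).
≈ 5.358 × (0.1061 + 0.0113 + 0.0012 + 0.0001 + 0.0000) ≈ 5.358 × 0.1187 ≈ 0.636 mcg/mL.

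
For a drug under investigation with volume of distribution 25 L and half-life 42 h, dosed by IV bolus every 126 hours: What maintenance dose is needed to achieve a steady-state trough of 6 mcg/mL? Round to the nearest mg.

τ/t½ = 126/42 ≈ 3, so f = (1/2)^(126/42) ≈ 0.125000.
Cmin,ss = (D/Vd)·f/(1−f), so D = Cmin,ss·Vd·(1−f)/f.
D = 6 × 25 × (1−f)/f ≈ 6 × 25 × 7.00000 ≈ 1050.00 mg.

1050 mg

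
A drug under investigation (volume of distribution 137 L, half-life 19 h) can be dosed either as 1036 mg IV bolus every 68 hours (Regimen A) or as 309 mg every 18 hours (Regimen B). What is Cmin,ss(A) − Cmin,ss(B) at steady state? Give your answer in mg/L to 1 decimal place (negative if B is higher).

Regimen A: f = (1/2)^(68/19) ≈ 0.0837; Cmin,ss = (1036/137)·f/(1−f) ≈ 0.691 mg/L.
Regimen B: f = (1/2)^(18/19) ≈ 0.5186; Cmin,ss = (309/137)·f/(1−f) ≈ 2.430 mg/L.
Difference ≈ 0.691 − 2.430 ≈ -1.739 mg/L.

-1.7 mg/L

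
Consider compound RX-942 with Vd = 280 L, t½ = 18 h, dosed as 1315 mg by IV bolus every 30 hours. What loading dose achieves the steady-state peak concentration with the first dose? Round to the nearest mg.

1920 mg

f = (1/2)^(30/18) ≈ 0.314980; accumulation ratio R = 1/(1−f) ≈ 1.45981.
Loading dose to hit Cmax,ss on first dose: D_load = D_maint·R ≈ 1315 × 1.45981 ≈ 1919.65 mg.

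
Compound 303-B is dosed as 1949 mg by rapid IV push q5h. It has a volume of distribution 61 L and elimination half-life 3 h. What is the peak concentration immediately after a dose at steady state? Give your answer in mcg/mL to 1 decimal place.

Over one 5-h interval, 5/3 ≈ 1.6667 half-lives elapse, leaving f ≈ 0.3150 of each dose.
At steady state, accumulation factor R = 1/(1 − e^(−kτ)) ≈ 1.4599.
Single-dose peak C₀ = D/Vd = 1949/61 ≈ 31.951 mcg/mL.
Steady-state peak Cmax,ss = C₀·R ≈ 31.951 × 1.4599 ≈ 46.645 mcg/mL.

46.6 mcg/mL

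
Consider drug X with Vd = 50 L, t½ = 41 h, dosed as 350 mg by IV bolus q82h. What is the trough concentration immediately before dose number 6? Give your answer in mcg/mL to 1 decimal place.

f = (1/2)^(τ/t½) = (1/2)^(82/41) ≈ 0.2500.
C₀ = D/Vd = 350/50 ≈ 7.000 mcg/mL.
Before the 6th dose, 5 doses have been given. Superposition: Cmin = C₀·(f + f² + … + f^5).
≈ 7.000 × (0.2500 + 0.0625 + 0.0156 + 0.0039 + 0.0010) ≈ 7.000 × 0.3330 ≈ 2.331 mcg/mL.

2.3 mcg/mL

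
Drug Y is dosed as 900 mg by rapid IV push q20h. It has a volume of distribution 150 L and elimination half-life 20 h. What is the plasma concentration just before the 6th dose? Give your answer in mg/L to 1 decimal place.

5.8 mg/L

f = (1/2)^(τ/t½) = (1/2)^(20/20) ≈ 0.5000.
C₀ = D/Vd = 900/150 ≈ 6.000 mg/L.
Before the 6th dose, 5 doses have been given. Superposition: Cmin = C₀·(f + f² + … + f^5).
≈ 6.000 × (0.5000 + 0.2500 + 0.1250 + 0.0625 + 0.0313) ≈ 6.000 × 0.9688 ≈ 5.813 mg/L.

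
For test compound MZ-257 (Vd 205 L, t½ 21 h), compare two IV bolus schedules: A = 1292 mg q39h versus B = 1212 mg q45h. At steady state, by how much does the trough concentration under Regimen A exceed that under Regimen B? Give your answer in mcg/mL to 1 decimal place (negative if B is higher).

Regimen A: f = (1/2)^(39/21) ≈ 0.2760; Cmin,ss = (1292/205)·f/(1−f) ≈ 2.403 mcg/mL.
Regimen B: f = (1/2)^(45/21) ≈ 0.2264; Cmin,ss = (1212/205)·f/(1−f) ≈ 1.730 mcg/mL.
Difference ≈ 2.403 − 1.730 ≈ 0.673 mcg/mL.

0.7 mcg/mL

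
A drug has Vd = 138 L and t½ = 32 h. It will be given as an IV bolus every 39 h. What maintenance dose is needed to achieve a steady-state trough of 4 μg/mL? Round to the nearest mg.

τ/t½ = 39/32 ≈ 1.2188, so f = (1/2)^(39/32) ≈ 0.429655.
Cmin,ss = (D/Vd)·f/(1−f), so D = Cmin,ss·Vd·(1−f)/f.
D = 4 × 138 × (1−f)/f ≈ 4 × 138 × 1.32745 ≈ 732.75 mg.

733 mg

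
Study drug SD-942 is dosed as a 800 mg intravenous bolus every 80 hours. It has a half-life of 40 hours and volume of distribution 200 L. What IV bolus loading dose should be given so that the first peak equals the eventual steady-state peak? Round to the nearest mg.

f = (1/2)^(80/40) ≈ 0.250000; accumulation ratio R = 1/(1−f) ≈ 1.33333.
Loading dose to hit Cmax,ss on first dose: D_load = D_maint·R ≈ 800 × 1.33333 ≈ 1066.66 mg.

1067 mg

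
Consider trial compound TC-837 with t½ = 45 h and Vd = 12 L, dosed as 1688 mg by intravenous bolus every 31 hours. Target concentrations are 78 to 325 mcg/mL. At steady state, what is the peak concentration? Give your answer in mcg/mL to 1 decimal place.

k = ln2/t½ = ln2/45 ≈ 0.015403 h⁻¹; fraction remaining f = e^(−kτ) = e^(−0.015403×31) ≈ 0.6203.
At steady state, accumulation factor R = 1/(1 − e^(−kτ)) ≈ 2.6337.
Each bolus raises the concentration by D/Vd = 1688/12 ≈ 140.667 mcg/mL.
Steady-state peak Cmax,ss = C₀·R ≈ 140.667 × 2.6337 ≈ 370.475 mcg/mL.
Peak 370.5 mcg/mL vs MTC 325 mcg/mL: exceeds toxic threshold.

370.5 mcg/mL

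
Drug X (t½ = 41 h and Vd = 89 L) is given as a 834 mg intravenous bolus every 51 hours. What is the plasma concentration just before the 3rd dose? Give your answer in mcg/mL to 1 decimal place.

f = (1/2)^(τ/t½) = (1/2)^(51/41) ≈ 0.4222.
C₀ = D/Vd = 834/89 ≈ 9.371 mcg/mL.
Before the 3rd dose, 2 doses have been given. Superposition: Cmin = C₀·(f + f²).
≈ 9.371 × (0.4222 + 0.1783) ≈ 9.371 × 0.6005 ≈ 5.627 mcg/mL.

5.6 mcg/mL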